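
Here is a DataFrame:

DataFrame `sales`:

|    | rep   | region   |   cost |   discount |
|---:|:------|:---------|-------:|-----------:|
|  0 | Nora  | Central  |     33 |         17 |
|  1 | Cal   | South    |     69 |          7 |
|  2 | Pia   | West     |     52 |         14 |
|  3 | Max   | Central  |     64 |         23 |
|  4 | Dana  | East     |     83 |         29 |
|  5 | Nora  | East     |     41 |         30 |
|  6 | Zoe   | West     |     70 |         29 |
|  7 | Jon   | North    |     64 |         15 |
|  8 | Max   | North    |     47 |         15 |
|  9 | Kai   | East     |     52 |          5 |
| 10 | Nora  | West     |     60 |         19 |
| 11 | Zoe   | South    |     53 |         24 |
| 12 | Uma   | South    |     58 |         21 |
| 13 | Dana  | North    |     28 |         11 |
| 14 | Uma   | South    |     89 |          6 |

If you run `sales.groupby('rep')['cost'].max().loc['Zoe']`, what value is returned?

70

group by rep, max of cost:
rep
Cal     69
Dana    83
Jon     64
Kai     52
Max     64
Nora    60
Pia     52
Uma     89
Zoe     70
Name: cost, dtype: int64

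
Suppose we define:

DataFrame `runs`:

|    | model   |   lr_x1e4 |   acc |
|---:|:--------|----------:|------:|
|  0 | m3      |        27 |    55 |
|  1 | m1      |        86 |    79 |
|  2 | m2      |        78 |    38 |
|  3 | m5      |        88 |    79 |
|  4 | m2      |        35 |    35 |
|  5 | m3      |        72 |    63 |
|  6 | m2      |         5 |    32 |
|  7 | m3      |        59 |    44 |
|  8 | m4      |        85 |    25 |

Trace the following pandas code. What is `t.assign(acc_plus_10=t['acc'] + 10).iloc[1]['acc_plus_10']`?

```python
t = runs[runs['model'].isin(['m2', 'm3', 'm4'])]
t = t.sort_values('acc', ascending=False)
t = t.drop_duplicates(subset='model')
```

filter rows where model in ['m2', 'm3', 'm4']:
  model  lr_x1e4  acc
0    m3       27   55
2    m2       78   38
4    m2       35   35
5    m3       72   63
6    m2        5   32
7    m3       59   44
8    m4       85   25
sort by acc descending:
  model  lr_x1e4  acc
5    m3       72   63
0    m3       27   55
7    m3       59   44
2    m2       78   38
4    m2       35   35
6    m2        5   32
8    m4       85   25
drop duplicate model (keep=first):
  model  lr_x1e4  acc
5    m3       72   63
2    m2       78   38
8    m4       85   25
add column acc_plus_10 = t['acc'] + 10:
  model  lr_x1e4  acc  acc_plus_10
5    m3       72   63           73
2    m2       78   38           48
8    m4       85   25           35
value at position 1, column 'acc_plus_10' → 48

48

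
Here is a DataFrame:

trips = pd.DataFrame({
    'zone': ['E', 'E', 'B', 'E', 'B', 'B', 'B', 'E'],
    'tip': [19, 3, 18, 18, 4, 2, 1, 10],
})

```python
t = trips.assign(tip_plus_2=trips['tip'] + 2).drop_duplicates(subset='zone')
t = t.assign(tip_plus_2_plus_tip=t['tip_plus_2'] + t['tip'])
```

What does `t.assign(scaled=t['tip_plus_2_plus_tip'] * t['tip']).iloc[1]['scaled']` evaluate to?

684

add column tip_plus_2 = trips['tip'] + 2:
  zone  tip  tip_plus_2
0    E   19          21
1    E    3           5
2    B   18          20
3    E   18          20
4    B    4           6
5    B    2           4
6    B    1           3
7    E   10          12
drop duplicate zone (keep=first):
  zone  tip  tip_plus_2
0    E   19          21
2    B   18          20
add column tip_plus_2_plus_tip = t['tip_plus_2'] + t['tip']:
  zone  tip  tip_plus_2  tip_plus_2_plus_tip
0    E   19          21                   40
2    B   18          20                   38
add column scaled = t['tip_plus_2_plus_tip'] * t['tip']:
  zone  tip  tip_plus_2  tip_plus_2_plus_tip  scaled
0    E   19          21                   40     760
2    B   18          20                   38     684
value at position 1, column 'scaled' → 684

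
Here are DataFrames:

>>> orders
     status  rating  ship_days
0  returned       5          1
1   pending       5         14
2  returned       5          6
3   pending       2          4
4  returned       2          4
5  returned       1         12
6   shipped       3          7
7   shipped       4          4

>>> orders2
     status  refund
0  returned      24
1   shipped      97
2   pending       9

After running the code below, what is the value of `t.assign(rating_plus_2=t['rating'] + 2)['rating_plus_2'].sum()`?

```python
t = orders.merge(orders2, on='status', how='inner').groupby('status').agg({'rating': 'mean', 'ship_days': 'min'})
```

16.25

merge on 'status' (how='inner') → 8 rows:
     status  rating  ship_days  refund
0  returned       5          1      24
1   pending       5         14       9
2  returned       5          6      24
3   pending       2          4       9
4  returned       2          4      24
5  returned       1         12      24
6   shipped       3          7      97
7   shipped       4          4      97
group by status: mean(rating), min(ship_days):
          rating  ship_days
status                     
pending     3.50          4
returned    3.25          1
shipped     3.50          4
add column rating_plus_2 = t['rating'] + 2:
          rating  ship_days  rating_plus_2
status                                    
pending     3.50          4           5.50
returned    3.25          1           5.25
shipped     3.50          4           5.50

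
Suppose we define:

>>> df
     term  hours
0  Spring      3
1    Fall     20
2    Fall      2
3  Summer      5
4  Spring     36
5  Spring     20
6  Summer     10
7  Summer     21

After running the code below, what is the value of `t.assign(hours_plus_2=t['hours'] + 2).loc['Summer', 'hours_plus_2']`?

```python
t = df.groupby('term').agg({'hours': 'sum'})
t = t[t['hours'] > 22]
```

group by term, sum of hours:
        hours
term         
Fall       22
Spring     59
Summer     36
filter rows where hours > 22:
        hours
term         
Spring     59
Summer     36
add column hours_plus_2 = t['hours'] + 2:
        hours  hours_plus_2
term                       
Spring     59            61
Summer     36            38
The value at row 'Summer', column 'hours_plus_2' is 38.

38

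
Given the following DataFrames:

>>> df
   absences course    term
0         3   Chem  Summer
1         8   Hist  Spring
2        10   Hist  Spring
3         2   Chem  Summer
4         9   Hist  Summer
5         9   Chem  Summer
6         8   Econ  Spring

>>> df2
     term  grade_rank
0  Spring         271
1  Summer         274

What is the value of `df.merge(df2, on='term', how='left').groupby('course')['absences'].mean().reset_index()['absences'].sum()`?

21.6666666667

merge on 'term' (how='left') → 7 rows:
   absences course    term  grade_rank
0         3   Chem  Summer         274
1         8   Hist  Spring         271
2        10   Hist  Spring         271
3         2   Chem  Summer         274
4         9   Hist  Summer         274
5         9   Chem  Summer         274
6         8   Econ  Spring         271
group by course, mean of absences:
course
Chem    4.666667
Econ    8.000000
Hist    9.000000
Name: absences, dtype: float64
reset_index():
  course  absences
0   Chem  4.666667
1   Econ  8.000000
2   Hist  9.000000
The sum of column 'absences' is 21.6666666667.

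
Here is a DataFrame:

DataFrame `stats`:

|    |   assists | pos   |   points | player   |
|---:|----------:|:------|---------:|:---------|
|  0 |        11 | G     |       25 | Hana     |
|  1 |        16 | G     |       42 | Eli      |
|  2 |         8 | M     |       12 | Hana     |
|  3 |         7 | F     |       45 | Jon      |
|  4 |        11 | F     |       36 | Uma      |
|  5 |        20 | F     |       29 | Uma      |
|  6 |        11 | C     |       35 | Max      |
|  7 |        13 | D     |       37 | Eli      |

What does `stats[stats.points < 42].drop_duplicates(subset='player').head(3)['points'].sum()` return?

filter rows where points < 42:
   assists pos  points player
0       11   G      25   Hana
2        8   M      12   Hana
4       11   F      36    Uma
5       20   F      29    Uma
6       11   C      35    Max
7       13   D      37    Eli
drop duplicate player (keep=first):
   assists pos  points player
0       11   G      25   Hana
4       11   F      36    Uma
6       11   C      35    Max
7       13   D      37    Eli
take first 3 rows:
   assists pos  points player
0       11   G      25   Hana
4       11   F      36    Uma
6       11   C      35    Max

96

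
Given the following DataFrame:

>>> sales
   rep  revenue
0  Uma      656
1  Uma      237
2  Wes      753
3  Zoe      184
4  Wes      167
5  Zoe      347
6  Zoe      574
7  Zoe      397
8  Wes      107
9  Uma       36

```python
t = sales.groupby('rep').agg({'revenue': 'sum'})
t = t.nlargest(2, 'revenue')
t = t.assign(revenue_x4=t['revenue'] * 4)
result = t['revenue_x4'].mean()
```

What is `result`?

5058.0

group by rep, sum of revenue:
     revenue
rep         
Uma      929
Wes     1027
Zoe     1502
take 2 rows with largest revenue:
     revenue
rep         
Zoe     1502
Wes     1027
add column revenue_x4 = t['revenue'] * 4:
     revenue  revenue_x4
rep                     
Zoe     1502        6008
Wes     1027        4108
Then the mean of column 'revenue_x4': 5058.0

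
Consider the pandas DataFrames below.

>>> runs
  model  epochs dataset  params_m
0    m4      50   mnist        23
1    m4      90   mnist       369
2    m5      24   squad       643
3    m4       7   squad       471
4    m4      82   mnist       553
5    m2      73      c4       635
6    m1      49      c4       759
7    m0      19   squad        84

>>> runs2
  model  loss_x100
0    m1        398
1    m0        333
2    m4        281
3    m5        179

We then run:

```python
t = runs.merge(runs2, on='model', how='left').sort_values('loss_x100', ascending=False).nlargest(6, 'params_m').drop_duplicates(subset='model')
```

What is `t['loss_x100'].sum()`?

858.0

merge on 'model' (how='left') → 8 rows:
  model  epochs dataset  params_m  loss_x100
0    m4      50   mnist        23      281.0
1    m4      90   mnist       369      281.0
2    m5      24   squad       643      179.0
3    m4       7   squad       471      281.0
4    m4      82   mnist       553      281.0
5    m2      73      c4       635        NaN
6    m1      49      c4       759      398.0
7    m0      19   squad        84      333.0
sort by loss_x100 descending:
  model  epochs dataset  params_m  loss_x100
6    m1      49      c4       759      398.0
7    m0      19   squad        84      333.0
0    m4      50   mnist        23      281.0
1    m4      90   mnist       369      281.0
3    m4       7   squad       471      281.0
4    m4      82   mnist       553      281.0
2    m5      24   squad       643      179.0
5    m2      73      c4       635        NaN
take 6 rows with largest params_m:
  model  epochs dataset  params_m  loss_x100
6    m1      49      c4       759      398.0
2    m5      24   squad       643      179.0
5    m2      73      c4       635        NaN
4    m4      82   mnist       553      281.0
3    m4       7   squad       471      281.0
1    m4      90   mnist       369      281.0
drop duplicate model (keep=first):
  model  epochs dataset  params_m  loss_x100
6    m1      49      c4       759      398.0
2    m5      24   squad       643      179.0
5    m2      73      c4       635        NaN
4    m4      82   mnist       553      281.0
Reading off the sum of column 'loss_x100', we get 858.0.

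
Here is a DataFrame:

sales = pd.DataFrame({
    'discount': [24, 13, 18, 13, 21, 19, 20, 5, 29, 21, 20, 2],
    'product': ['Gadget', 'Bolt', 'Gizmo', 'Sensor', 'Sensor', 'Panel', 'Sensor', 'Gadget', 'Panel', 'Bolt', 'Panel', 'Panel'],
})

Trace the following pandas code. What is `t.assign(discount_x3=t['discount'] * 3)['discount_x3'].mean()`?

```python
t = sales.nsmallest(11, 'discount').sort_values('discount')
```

take 11 rows with smallest discount:
    discount product
11         2   Panel
7          5  Gadget
1         13    Bolt
3         13  Sensor
2         18   Gizmo
5         19   Panel
6         20  Sensor
10        20   Panel
4         21  Sensor
9         21    Bolt
0         24  Gadget
sort by discount:
    discount product
11         2   Panel
7          5  Gadget
1         13    Bolt
3         13  Sensor
2         18   Gizmo
5         19   Panel
6         20  Sensor
10        20   Panel
4         21  Sensor
9         21    Bolt
0         24  Gadget
add column discount_x3 = t['discount'] * 3:
    discount product  discount_x3
11         2   Panel            6
7          5  Gadget           15
1         13    Bolt           39
3         13  Sensor           39
2         18   Gizmo           54
5         19   Panel           57
6         20  Sensor           60
10        20   Panel           60
4         21  Sensor           63
9         21    Bolt           63
0         24  Gadget           72

48.0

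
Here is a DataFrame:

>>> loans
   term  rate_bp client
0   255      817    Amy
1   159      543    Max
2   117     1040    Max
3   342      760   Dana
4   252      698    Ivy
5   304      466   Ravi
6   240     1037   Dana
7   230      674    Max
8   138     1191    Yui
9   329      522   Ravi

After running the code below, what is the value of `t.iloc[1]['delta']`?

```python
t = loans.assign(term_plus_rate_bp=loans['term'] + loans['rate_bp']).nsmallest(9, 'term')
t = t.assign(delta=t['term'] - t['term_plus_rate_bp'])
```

-1191

add column term_plus_rate_bp = loans['term'] + loans['rate_bp']:
   term  rate_bp client  term_plus_rate_bp
0   255      817    Amy               1072
1   159      543    Max                702
2   117     1040    Max               1157
3   342      760   Dana               1102
4   252      698    Ivy                950
5   304      466   Ravi                770
6   240     1037   Dana               1277
7   230      674    Max                904
8   138     1191    Yui               1329
9   329      522   Ravi                851
take 9 rows with smallest term:
   term  rate_bp client  term_plus_rate_bp
2   117     1040    Max               1157
8   138     1191    Yui               1329
1   159      543    Max                702
7   230      674    Max                904
6   240     1037   Dana               1277
4   252      698    Ivy                950
0   255      817    Amy               1072
5   304      466   Ravi                770
9   329      522   Ravi                851
add column delta = t['term'] - t['term_plus_rate_bp']:
   term  rate_bp client  term_plus_rate_bp  delta
2   117     1040    Max               1157  -1040
8   138     1191    Yui               1329  -1191
1   159      543    Max                702   -543
7   230      674    Max                904   -674
6   240     1037   Dana               1277  -1037
4   252      698    Ivy                950   -698
0   255      817    Amy               1072   -817
5   304      466   Ravi                770   -466
9   329      522   Ravi                851   -522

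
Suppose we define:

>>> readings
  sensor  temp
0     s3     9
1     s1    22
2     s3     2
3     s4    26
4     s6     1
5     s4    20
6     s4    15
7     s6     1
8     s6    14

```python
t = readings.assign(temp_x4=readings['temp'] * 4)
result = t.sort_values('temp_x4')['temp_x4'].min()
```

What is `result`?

4

add column temp_x4 = readings['temp'] * 4:
  sensor  temp  temp_x4
0     s3     9       36
1     s1    22       88
2     s3     2        8
3     s4    26      104
4     s6     1        4
5     s4    20       80
6     s4    15       60
7     s6     1        4
8     s6    14       56
sort by temp_x4:
  sensor  temp  temp_x4
4     s6     1        4
7     s6     1        4
2     s3     2        8
0     s3     9       36
8     s6    14       56
6     s4    15       60
5     s4    20       80
1     s1    22       88
3     s4    26      104
Hence 4.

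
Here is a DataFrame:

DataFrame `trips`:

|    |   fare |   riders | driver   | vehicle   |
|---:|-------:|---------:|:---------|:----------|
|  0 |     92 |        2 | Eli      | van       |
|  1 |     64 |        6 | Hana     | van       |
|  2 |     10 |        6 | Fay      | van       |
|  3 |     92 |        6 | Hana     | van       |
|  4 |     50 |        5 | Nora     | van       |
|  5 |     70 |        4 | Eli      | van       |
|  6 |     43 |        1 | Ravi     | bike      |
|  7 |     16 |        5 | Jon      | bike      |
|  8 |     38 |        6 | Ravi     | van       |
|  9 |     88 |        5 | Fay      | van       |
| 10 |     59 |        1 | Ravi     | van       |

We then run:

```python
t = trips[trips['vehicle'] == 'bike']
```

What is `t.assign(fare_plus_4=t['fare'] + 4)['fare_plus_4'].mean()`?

filter rows where vehicle == 'bike':
   fare  riders driver vehicle
6    43       1   Ravi    bike
7    16       5    Jon    bike
add column fare_plus_4 = t['fare'] + 4:
   fare  riders driver vehicle  fare_plus_4
6    43       1   Ravi    bike           47
7    16       5    Jon    bike           20
mean of column 'fare_plus_4' → 33.5

33.5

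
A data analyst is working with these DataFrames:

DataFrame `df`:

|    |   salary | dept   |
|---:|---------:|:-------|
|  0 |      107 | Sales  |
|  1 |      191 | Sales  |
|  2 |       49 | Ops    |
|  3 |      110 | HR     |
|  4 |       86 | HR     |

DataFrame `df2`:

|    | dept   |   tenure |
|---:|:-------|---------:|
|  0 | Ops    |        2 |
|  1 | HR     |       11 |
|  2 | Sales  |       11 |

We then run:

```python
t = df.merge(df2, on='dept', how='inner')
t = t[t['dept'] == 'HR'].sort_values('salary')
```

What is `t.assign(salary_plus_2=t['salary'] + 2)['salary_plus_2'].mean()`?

100.0

merge on 'dept' (how='inner') → 5 rows:
   salary   dept  tenure
0     107  Sales      11
1     191  Sales      11
2      49    Ops       2
3     110     HR      11
4      86     HR      11
filter rows where dept == 'HR':
   salary dept  tenure
3     110   HR      11
4      86   HR      11
sort by salary:
   salary dept  tenure
4      86   HR      11
3     110   HR      11
add column salary_plus_2 = t['salary'] + 2:
   salary dept  tenure  salary_plus_2
4      86   HR      11             88
3     110   HR      11            112
Hence 100.0.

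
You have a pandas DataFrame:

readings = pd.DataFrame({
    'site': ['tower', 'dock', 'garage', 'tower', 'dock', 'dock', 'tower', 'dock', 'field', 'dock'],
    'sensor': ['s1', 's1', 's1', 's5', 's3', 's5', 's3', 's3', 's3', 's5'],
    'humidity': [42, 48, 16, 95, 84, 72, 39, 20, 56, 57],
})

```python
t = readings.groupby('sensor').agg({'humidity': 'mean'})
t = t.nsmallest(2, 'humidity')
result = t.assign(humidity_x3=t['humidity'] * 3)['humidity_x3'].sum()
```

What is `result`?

255.25

group by sensor, mean of humidity:
         humidity
sensor           
s1      35.333333
s3      49.750000
s5      74.666667
take 2 rows with smallest humidity:
         humidity
sensor           
s1      35.333333
s3      49.750000
add column humidity_x3 = t['humidity'] * 3:
         humidity  humidity_x3
sensor                        
s1      35.333333       106.00
s3      49.750000       149.25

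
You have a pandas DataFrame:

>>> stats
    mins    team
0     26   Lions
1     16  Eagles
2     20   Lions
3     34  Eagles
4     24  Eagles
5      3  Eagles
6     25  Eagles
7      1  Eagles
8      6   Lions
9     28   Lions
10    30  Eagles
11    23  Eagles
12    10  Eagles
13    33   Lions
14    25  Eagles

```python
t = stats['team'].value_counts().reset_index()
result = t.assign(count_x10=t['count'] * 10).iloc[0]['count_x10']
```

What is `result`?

value_counts of team:
team
Eagles    10
Lions      5
Name: count, dtype: int64
reset_index():
     team  count
0  Eagles     10
1   Lions      5
add column count_x10 = t['count'] * 10:
     team  count  count_x10
0  Eagles     10        100
1   Lions      5         50

100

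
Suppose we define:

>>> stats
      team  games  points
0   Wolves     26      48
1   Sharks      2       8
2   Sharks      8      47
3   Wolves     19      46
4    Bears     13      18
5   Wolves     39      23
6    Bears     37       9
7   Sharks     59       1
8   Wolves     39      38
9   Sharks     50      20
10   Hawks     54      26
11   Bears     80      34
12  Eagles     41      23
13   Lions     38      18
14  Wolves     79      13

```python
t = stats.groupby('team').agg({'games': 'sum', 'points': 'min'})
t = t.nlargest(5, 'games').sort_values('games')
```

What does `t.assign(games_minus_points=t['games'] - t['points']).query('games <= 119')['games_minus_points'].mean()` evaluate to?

group by team: sum(games), min(points):
        games  points
team                 
Bears     130       9
Eagles     41      23
Hawks      54      26
Lions      38      18
Sharks    119       1
Wolves    202      13
take 5 rows with largest games:
        games  points
team                 
Wolves    202      13
Bears     130       9
Sharks    119       1
Hawks      54      26
Eagles     41      23
sort by games:
        games  points
team                 
Eagles     41      23
Hawks      54      26
Sharks    119       1
Bears     130       9
Wolves    202      13
add column games_minus_points = t['games'] - t['points']:
        games  points  games_minus_points
team                                     
Eagles     41      23                  18
Hawks      54      26                  28
Sharks    119       1                 118
Bears     130       9                 121
Wolves    202      13                 189
filter rows where games <= 119:
        games  points  games_minus_points
team                                     
Eagles     41      23                  18
Hawks      54      26                  28
Sharks    119       1                 118
The mean of column 'games_minus_points' is 54.6666666667.

54.6666666667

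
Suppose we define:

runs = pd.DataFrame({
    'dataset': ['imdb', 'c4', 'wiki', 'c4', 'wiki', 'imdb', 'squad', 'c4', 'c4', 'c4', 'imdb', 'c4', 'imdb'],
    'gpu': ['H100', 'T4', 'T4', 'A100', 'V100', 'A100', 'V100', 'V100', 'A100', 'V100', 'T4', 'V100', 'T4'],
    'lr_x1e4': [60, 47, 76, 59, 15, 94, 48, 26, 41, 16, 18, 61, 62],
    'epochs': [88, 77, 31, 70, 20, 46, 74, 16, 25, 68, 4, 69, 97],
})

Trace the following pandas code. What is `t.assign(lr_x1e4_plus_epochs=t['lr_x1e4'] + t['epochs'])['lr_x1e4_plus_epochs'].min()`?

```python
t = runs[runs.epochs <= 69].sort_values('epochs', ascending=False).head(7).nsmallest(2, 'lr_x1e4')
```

filter rows where epochs <= 69:
   dataset   gpu  lr_x1e4  epochs
2     wiki    T4       76      31
4     wiki  V100       15      20
5     imdb  A100       94      46
7       c4  V100       26      16
8       c4  A100       41      25
9       c4  V100       16      68
10    imdb    T4       18       4
11      c4  V100       61      69
sort by epochs descending:
   dataset   gpu  lr_x1e4  epochs
11      c4  V100       61      69
9       c4  V100       16      68
5     imdb  A100       94      46
2     wiki    T4       76      31
8       c4  A100       41      25
4     wiki  V100       15      20
7       c4  V100       26      16
10    imdb    T4       18       4
take first 7 rows:
   dataset   gpu  lr_x1e4  epochs
11      c4  V100       61      69
9       c4  V100       16      68
5     imdb  A100       94      46
2     wiki    T4       76      31
8       c4  A100       41      25
4     wiki  V100       15      20
7       c4  V100       26      16
take 2 rows with smallest lr_x1e4:
  dataset   gpu  lr_x1e4  epochs
4    wiki  V100       15      20
9      c4  V100       16      68
add column lr_x1e4_plus_epochs = t['lr_x1e4'] + t['epochs']:
  dataset   gpu  lr_x1e4  epochs  lr_x1e4_plus_epochs
4    wiki  V100       15      20                   35
9      c4  V100       16      68                   84
Hence 35.

35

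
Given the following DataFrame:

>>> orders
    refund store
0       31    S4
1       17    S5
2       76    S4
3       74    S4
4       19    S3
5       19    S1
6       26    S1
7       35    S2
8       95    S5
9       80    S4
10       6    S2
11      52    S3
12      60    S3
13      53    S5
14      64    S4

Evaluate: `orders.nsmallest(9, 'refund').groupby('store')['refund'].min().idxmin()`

S2

take 9 rows with smallest refund:
    refund store
10       6    S2
1       17    S5
4       19    S3
5       19    S1
6       26    S1
0       31    S4
7       35    S2
11      52    S3
13      53    S5
group by store, min of refund:
store
S1    19
S2     6
S3    19
S4    31
S5    17
Name: refund, dtype: int64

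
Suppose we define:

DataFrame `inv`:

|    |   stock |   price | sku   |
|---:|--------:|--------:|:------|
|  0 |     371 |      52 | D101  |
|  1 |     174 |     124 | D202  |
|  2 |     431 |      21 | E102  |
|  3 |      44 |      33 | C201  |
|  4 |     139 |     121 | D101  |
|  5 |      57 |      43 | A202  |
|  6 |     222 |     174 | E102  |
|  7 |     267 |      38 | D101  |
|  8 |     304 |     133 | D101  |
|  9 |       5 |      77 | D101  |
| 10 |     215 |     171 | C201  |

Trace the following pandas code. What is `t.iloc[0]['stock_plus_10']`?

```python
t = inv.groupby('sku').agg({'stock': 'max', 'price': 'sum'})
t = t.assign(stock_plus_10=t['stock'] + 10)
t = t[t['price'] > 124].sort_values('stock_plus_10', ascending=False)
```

group by sku: max(stock), sum(price):
      stock  price
sku               
A202     57     43
C201    215    204
D101    371    421
D202    174    124
E102    431    195
add column stock_plus_10 = t['stock'] + 10:
      stock  price  stock_plus_10
sku                              
A202     57     43             67
C201    215    204            225
D101    371    421            381
D202    174    124            184
E102    431    195            441
filter rows where price > 124:
      stock  price  stock_plus_10
sku                              
C201    215    204            225
D101    371    421            381
E102    431    195            441
sort by stock_plus_10 descending:
      stock  price  stock_plus_10
sku                              
E102    431    195            441
D101    371    421            381
C201    215    204            225
value at position 0, column 'stock_plus_10' → 441

441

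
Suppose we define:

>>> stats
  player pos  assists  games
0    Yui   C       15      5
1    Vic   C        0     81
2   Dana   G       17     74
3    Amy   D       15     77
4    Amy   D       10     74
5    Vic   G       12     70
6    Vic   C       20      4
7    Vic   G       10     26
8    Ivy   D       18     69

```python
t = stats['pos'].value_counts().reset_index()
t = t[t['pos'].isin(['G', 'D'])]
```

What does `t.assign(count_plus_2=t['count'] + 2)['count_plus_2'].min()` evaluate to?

value_counts of pos:
pos
C    3
G    3
D    3
Name: count, dtype: int64
reset_index():
  pos  count
0   C      3
1   G      3
2   D      3
filter rows where pos in ['G', 'D']:
  pos  count
1   G      3
2   D      3
add column count_plus_2 = t['count'] + 2:
  pos  count  count_plus_2
1   G      3             5
2   D      3             5
Taking the min of column 'count_plus_2' gives 5.

5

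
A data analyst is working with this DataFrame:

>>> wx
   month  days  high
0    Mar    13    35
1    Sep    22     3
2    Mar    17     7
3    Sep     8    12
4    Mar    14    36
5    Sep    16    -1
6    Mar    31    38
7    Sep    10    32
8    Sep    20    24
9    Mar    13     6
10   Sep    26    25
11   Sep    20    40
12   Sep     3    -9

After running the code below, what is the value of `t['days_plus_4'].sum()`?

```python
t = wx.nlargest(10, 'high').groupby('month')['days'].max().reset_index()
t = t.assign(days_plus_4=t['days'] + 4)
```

65

take 10 rows with largest high:
   month  days  high
11   Sep    20    40
6    Mar    31    38
4    Mar    14    36
0    Mar    13    35
7    Sep    10    32
10   Sep    26    25
8    Sep    20    24
3    Sep     8    12
2    Mar    17     7
9    Mar    13     6
group by month, max of days:
month
Mar    31
Sep    26
Name: days, dtype: int64
reset_index():
  month  days
0   Mar    31
1   Sep    26
add column days_plus_4 = t['days'] + 4:
  month  days  days_plus_4
0   Mar    31           35
1   Sep    26           30
Reading off the sum of column 'days_plus_4', we get 65.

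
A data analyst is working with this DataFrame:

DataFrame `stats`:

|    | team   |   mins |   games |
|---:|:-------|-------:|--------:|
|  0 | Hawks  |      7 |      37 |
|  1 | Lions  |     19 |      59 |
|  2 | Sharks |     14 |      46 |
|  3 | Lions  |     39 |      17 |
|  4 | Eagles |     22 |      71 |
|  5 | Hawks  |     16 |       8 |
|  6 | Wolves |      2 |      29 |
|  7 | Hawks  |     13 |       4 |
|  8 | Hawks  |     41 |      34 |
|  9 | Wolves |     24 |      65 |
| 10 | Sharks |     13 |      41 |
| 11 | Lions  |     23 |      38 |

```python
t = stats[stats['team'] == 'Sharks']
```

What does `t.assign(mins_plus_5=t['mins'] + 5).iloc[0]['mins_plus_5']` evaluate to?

19

filter rows where team == 'Sharks':
      team  mins  games
2   Sharks    14     46
10  Sharks    13     41
add column mins_plus_5 = t['mins'] + 5:
      team  mins  games  mins_plus_5
2   Sharks    14     46           19
10  Sharks    13     41           18
Then the value at position 0, column 'mins_plus_5': 19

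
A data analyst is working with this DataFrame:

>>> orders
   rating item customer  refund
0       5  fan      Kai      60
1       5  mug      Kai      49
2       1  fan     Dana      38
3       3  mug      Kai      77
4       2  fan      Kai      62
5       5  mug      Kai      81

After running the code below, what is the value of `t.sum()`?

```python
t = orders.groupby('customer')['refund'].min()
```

group by customer, min of refund:
customer
Dana    38
Kai     49
Name: refund, dtype: int64
Hence 87.

87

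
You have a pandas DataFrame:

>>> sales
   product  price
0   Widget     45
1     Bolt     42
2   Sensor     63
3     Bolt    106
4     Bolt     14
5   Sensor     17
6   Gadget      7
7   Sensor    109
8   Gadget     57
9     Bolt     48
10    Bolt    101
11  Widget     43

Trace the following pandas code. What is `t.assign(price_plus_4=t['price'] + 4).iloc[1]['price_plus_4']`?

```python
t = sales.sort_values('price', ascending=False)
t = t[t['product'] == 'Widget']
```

sort by price descending:
   product  price
7   Sensor    109
3     Bolt    106
10    Bolt    101
2   Sensor     63
8   Gadget     57
9     Bolt     48
0   Widget     45
11  Widget     43
1     Bolt     42
5   Sensor     17
4     Bolt     14
6   Gadget      7
filter rows where product == 'Widget':
   product  price
0   Widget     45
11  Widget     43
add column price_plus_4 = t['price'] + 4:
   product  price  price_plus_4
0   Widget     45            49
11  Widget     43            47
Hence 47.

47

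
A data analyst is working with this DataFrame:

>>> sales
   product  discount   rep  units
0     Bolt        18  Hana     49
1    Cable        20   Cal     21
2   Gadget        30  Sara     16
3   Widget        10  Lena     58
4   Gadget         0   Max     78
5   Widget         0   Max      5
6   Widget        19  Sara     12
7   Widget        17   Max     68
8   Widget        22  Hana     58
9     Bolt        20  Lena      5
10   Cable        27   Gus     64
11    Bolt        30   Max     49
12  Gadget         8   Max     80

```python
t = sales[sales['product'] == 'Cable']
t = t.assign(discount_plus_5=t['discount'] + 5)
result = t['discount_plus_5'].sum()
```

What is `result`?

filter rows where product == 'Cable':
   product  discount  rep  units
1    Cable        20  Cal     21
10   Cable        27  Gus     64
add column discount_plus_5 = t['discount'] + 5:
   product  discount  rep  units  discount_plus_5
1    Cable        20  Cal     21               25
10   Cable        27  Gus     64               32
Taking the sum of column 'discount_plus_5' gives 57.

57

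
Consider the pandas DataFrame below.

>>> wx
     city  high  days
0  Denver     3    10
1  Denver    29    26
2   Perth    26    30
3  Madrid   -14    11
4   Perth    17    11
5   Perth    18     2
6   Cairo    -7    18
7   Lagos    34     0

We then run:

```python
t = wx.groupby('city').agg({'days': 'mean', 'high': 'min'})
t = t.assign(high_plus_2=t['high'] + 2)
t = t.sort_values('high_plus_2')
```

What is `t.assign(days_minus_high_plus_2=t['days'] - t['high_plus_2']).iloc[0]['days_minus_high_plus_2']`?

group by city: mean(days), min(high):
             days  high
city                   
Cairo   18.000000    -7
Denver  18.000000     3
Lagos    0.000000    34
Madrid  11.000000   -14
Perth   14.333333    17
add column high_plus_2 = t['high'] + 2:
             days  high  high_plus_2
city                                
Cairo   18.000000    -7           -5
Denver  18.000000     3            5
Lagos    0.000000    34           36
Madrid  11.000000   -14          -12
Perth   14.333333    17           19
sort by high_plus_2:
             days  high  high_plus_2
city                                
Madrid  11.000000   -14          -12
Cairo   18.000000    -7           -5
Denver  18.000000     3            5
Perth   14.333333    17           19
Lagos    0.000000    34           36
add column days_minus_high_plus_2 = t['days'] - t['high_plus_2']:
             days  high  high_plus_2  days_minus_high_plus_2
city                                                        
Madrid  11.000000   -14          -12               23.000000
Cairo   18.000000    -7           -5               23.000000
Denver  18.000000     3            5               13.000000
Perth   14.333333    17           19               -4.666667
Lagos    0.000000    34           36              -36.000000
Then the value at position 0, column 'days_minus_high_plus_2': 23.0

23.0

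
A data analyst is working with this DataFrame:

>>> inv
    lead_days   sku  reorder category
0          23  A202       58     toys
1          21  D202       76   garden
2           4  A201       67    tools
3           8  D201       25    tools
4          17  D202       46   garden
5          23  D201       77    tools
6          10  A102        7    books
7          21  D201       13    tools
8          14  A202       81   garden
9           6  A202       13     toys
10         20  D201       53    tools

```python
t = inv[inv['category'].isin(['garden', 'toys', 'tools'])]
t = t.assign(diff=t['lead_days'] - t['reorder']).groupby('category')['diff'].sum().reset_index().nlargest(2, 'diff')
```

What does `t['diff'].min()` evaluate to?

-151

filter rows where category in ['garden', 'toys', 'tools']:
    lead_days   sku  reorder category
0          23  A202       58     toys
1          21  D202       76   garden
2           4  A201       67    tools
3           8  D201       25    tools
4          17  D202       46   garden
5          23  D201       77    tools
7          21  D201       13    tools
8          14  A202       81   garden
9           6  A202       13     toys
10         20  D201       53    tools
add column diff = t['lead_days'] - t['reorder']:
    lead_days   sku  reorder category  diff
0          23  A202       58     toys   -35
1          21  D202       76   garden   -55
2           4  A201       67    tools   -63
3           8  D201       25    tools   -17
4          17  D202       46   garden   -29
5          23  D201       77    tools   -54
7          21  D201       13    tools     8
8          14  A202       81   garden   -67
9           6  A202       13     toys    -7
10         20  D201       53    tools   -33
group by category, sum of diff:
category
garden   -151
tools    -159
toys      -42
Name: diff, dtype: int64
reset_index():
  category  diff
0   garden  -151
1    tools  -159
2     toys   -42
take 2 rows with largest diff:
  category  diff
2     toys   -42
0   garden  -151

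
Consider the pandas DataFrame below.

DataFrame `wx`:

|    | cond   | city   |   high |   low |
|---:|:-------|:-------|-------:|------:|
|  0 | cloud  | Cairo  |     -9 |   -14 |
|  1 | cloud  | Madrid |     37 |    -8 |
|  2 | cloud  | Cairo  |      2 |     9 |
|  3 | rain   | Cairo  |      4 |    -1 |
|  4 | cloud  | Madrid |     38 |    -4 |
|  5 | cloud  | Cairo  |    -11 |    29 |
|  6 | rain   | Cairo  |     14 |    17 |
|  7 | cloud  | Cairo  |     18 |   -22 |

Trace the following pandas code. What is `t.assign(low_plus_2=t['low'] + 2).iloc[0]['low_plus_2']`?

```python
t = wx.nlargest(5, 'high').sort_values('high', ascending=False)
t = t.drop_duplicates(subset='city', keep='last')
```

-6

take 5 rows with largest high:
    cond    city  high  low
4  cloud  Madrid    38   -4
1  cloud  Madrid    37   -8
7  cloud   Cairo    18  -22
6   rain   Cairo    14   17
3   rain   Cairo     4   -1
sort by high descending:
    cond    city  high  low
4  cloud  Madrid    38   -4
1  cloud  Madrid    37   -8
7  cloud   Cairo    18  -22
6   rain   Cairo    14   17
3   rain   Cairo     4   -1
drop duplicate city (keep=last):
    cond    city  high  low
1  cloud  Madrid    37   -8
3   rain   Cairo     4   -1
add column low_plus_2 = t['low'] + 2:
    cond    city  high  low  low_plus_2
1  cloud  Madrid    37   -8          -6
3   rain   Cairo     4   -1           1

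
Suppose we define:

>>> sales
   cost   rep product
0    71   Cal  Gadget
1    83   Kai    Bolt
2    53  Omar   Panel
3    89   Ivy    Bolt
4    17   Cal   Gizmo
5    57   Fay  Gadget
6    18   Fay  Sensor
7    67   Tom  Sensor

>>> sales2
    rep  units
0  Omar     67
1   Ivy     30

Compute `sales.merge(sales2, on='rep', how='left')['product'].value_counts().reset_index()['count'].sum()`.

merge on 'rep' (how='left') → 8 rows:
   cost   rep product  units
0    71   Cal  Gadget    NaN
1    83   Kai    Bolt    NaN
2    53  Omar   Panel   67.0
3    89   Ivy    Bolt   30.0
4    17   Cal   Gizmo    NaN
5    57   Fay  Gadget    NaN
6    18   Fay  Sensor    NaN
7    67   Tom  Sensor    NaN
value_counts of product:
product
Gadget    2
Bolt      2
Sensor    2
Panel     1
Gizmo     1
Name: count, dtype: int64
reset_index():
  product  count
0  Gadget      2
1    Bolt      2
2  Sensor      2
3   Panel      1
4   Gizmo      1
So sum() = 8.

8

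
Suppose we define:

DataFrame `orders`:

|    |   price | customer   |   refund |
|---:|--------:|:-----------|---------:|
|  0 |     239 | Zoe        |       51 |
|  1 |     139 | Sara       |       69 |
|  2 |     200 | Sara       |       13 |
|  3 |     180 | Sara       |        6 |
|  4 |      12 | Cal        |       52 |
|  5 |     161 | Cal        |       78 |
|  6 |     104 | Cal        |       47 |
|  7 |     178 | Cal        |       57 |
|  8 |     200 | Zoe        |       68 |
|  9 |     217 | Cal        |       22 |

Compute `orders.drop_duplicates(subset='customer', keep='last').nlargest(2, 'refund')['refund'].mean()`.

drop duplicate customer (keep=last):
   price customer  refund
3    180     Sara       6
8    200      Zoe      68
9    217      Cal      22
take 2 rows with largest refund:
   price customer  refund
8    200      Zoe      68
9    217      Cal      22

45.0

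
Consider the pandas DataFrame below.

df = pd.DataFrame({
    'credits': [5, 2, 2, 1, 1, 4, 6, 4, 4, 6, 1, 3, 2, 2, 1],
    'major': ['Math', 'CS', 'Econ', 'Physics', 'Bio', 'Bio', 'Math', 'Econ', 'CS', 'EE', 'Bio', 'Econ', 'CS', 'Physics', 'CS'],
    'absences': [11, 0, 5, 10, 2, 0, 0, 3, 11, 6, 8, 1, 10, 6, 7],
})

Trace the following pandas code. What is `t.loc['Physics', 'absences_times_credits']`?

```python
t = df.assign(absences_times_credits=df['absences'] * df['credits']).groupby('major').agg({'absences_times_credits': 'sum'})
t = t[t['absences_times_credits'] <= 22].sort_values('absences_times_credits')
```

22

add column absences_times_credits = df['absences'] * df['credits']:
    credits    major  absences  absences_times_credits
0         5     Math        11                      55
1         2       CS         0                       0
2         2     Econ         5                      10
3         1  Physics        10                      10
4         1      Bio         2                       2
5         4      Bio         0                       0
6         6     Math         0                       0
7         4     Econ         3                      12
8         4       CS        11                      44
9         6       EE         6                      36
10        1      Bio         8                       8
11        3     Econ         1                       3
12        2       CS        10                      20
13        2  Physics         6                      12
14        1       CS         7                       7
group by major, sum of absences_times_credits:
         absences_times_credits
major                          
Bio                          10
CS                           71
EE                           36
Econ                         25
Math                         55
Physics                      22
filter rows where absences_times_credits <= 22:
         absences_times_credits
major                          
Bio                          10
Physics                      22
sort by absences_times_credits:
         absences_times_credits
major                          
Bio                          10
Physics                      22
Taking the value at row 'Physics', column 'absences_times_credits' gives 22.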